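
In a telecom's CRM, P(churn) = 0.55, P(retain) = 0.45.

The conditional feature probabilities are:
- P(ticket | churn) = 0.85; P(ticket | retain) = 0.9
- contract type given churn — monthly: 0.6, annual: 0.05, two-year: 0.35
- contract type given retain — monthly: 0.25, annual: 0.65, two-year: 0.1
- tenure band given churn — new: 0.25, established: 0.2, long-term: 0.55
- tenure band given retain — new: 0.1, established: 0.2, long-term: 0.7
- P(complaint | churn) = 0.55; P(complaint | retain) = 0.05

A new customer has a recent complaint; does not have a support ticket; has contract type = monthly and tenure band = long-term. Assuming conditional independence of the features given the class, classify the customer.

churn: 0.55 × (1−0.85) × 0.6 × 0.55 × 0.55 = 0.01497375
retain: 0.45 × (1−0.9) × 0.25 × 0.7 × 0.05 = 0.00039375
Highest score → churn.

churn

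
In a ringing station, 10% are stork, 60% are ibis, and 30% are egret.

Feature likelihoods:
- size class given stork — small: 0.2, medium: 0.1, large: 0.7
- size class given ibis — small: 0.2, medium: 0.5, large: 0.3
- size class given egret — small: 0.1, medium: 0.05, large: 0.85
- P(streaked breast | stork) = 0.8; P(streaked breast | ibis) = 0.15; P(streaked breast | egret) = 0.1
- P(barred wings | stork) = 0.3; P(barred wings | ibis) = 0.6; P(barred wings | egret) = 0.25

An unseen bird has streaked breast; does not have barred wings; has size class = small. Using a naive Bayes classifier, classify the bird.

stork: 0.1 × 0.2 × 0.8 × (1−0.3) = 0.0112
ibis: 0.6 × 0.2 × 0.15 × (1−0.6) = 0.0072
egret: 0.3 × 0.1 × 0.1 × (1−0.25) = 0.00225
Highest score → stork.

stork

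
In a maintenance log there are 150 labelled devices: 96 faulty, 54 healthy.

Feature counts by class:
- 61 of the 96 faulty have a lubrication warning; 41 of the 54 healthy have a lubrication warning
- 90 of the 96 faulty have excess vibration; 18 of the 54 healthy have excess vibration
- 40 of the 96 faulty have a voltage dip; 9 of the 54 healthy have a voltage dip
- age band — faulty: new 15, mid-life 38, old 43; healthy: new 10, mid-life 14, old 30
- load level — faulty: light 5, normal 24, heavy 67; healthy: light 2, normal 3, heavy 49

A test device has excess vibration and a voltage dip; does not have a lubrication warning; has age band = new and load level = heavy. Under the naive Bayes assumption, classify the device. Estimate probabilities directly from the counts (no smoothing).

faulty: (96/150) × (35/96) × (90/96) × (40/96) × (15/96) × (67/96) ≈ 0.00993941
healthy: (54/150) × (13/54) × (18/54) × (9/54) × (10/54) × (49/54) ≈ 0.000809074
Highest score → faulty.

faulty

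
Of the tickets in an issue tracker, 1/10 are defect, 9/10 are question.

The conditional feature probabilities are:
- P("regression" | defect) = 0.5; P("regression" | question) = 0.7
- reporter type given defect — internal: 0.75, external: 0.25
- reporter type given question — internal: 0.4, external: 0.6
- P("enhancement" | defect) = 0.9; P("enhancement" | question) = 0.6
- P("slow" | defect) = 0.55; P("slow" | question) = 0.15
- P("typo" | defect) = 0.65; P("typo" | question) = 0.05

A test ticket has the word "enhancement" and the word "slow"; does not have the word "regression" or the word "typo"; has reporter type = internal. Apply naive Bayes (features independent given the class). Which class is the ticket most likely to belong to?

defect: 0.1 × (1−0.5) × 0.75 × 0.9 × 0.55 × (1−0.65) = 0.006496875
question: 0.9 × (1−0.7) × 0.4 × 0.6 × 0.15 × (1−0.05) = 0.009234
Highest score → question.

question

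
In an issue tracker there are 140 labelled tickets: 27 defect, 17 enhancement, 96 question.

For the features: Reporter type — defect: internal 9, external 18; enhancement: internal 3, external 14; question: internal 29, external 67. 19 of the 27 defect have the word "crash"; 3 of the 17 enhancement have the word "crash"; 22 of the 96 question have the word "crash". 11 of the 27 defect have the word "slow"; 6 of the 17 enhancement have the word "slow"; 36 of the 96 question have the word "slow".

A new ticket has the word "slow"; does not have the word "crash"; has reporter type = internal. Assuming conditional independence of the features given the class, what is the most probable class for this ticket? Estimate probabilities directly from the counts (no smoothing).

defect: (27/140) × (9/27) × (8/27) × (11/27) ≈ 0.00776014
enhancement: (17/140) × (3/17) × (14/17) × (6/17) ≈ 0.00622837
question: (96/140) × (29/96) × (74/96) × (36/96) ≈ 0.0598772
Highest score → question.

question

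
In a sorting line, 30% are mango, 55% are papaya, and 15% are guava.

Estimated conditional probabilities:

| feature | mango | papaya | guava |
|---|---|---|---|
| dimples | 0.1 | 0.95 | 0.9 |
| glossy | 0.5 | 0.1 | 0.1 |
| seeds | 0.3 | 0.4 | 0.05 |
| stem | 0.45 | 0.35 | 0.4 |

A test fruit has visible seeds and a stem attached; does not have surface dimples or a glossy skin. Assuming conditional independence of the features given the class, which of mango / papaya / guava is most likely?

mango: 0.3 × (1−0.1) × (1−0.5) × 0.3 × 0.45 = 0.018225
papaya: 0.55 × (1−0.95) × (1−0.1) × 0.4 × 0.35 = 0.003465
guava: 0.15 × (1−0.9) × (1−0.1) × 0.05 × 0.4 = 0.00027
Highest score → mango.

mango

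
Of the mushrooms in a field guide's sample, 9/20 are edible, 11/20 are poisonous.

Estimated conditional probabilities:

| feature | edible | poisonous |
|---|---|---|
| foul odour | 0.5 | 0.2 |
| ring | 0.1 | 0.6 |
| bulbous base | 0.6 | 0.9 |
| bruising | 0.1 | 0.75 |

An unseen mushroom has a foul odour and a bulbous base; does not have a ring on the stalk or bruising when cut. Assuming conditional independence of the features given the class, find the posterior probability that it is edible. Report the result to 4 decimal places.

0.9170

edible: 0.45 × 0.5 × (1−0.1) × 0.6 × (1−0.1) = 0.10935
poisonous: 0.55 × 0.2 × (1−0.6) × 0.9 × (1−0.75) = 0.0099
P(edible | x) = 0.10935 / 0.11925 ≈ 0.9170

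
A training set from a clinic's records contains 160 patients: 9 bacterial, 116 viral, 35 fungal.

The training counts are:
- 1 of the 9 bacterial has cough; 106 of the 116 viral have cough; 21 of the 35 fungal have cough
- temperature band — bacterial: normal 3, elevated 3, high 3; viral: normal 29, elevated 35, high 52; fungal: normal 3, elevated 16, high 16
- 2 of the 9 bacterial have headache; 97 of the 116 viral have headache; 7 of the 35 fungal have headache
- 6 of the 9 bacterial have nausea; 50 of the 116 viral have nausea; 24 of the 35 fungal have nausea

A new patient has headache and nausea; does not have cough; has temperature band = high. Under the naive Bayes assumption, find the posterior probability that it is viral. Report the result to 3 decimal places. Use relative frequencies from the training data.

bacterial: (9/160) × (8/9) × (3/9) × (2/9) × (6/9) ≈ 0.00246914
viral: (116/160) × (10/116) × (52/116) × (97/116) × (50/116) ≈ 0.0100984
fungal: (35/160) × (14/35) × (16/35) × (7/35) × (24/35) ≈ 0.00548571
P(viral | x) = 0.0100984 / 0.01805325 ≈ 0.559

0.559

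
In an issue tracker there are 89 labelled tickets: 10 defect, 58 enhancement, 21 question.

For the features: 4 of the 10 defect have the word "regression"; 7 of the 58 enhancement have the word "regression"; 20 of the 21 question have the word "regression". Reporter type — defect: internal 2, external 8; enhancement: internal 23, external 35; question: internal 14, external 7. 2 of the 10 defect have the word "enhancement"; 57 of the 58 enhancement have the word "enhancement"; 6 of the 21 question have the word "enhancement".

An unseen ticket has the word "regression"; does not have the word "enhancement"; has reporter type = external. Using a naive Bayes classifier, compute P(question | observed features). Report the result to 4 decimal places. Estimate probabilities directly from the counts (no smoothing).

defect: (10/89) × (4/10) × (8/10) × (8/10) ≈ 0.028764
enhancement: (58/89) × (7/58) × (35/58) × (1/58) ≈ 0.000818314
question: (21/89) × (20/21) × (7/21) × (15/21) ≈ 0.0535045
P(question | x) = 0.0535045 / 0.083086814 ≈ 0.6440

0.6440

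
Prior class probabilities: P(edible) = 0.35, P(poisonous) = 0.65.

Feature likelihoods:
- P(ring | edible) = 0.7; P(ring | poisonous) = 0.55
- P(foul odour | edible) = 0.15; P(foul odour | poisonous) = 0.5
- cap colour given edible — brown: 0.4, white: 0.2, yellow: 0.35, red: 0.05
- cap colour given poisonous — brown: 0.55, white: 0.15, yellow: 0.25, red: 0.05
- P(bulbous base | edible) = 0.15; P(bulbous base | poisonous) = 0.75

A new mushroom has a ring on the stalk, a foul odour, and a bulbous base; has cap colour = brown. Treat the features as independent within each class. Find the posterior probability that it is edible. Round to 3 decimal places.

0.029

edible: 0.35 × 0.7 × 0.15 × 0.4 × 0.15 = 0.002205
poisonous: 0.65 × 0.55 × 0.5 × 0.55 × 0.75 = 0.073734375
P(edible | x) = 0.002205 / 0.075939375 ≈ 0.029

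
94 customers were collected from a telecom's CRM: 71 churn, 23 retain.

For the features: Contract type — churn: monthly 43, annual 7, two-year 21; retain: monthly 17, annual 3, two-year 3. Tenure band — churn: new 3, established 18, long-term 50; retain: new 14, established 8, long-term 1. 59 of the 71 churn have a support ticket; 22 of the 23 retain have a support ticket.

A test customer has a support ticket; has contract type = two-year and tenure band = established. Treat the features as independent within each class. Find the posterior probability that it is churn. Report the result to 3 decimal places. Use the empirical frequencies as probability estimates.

0.816

churn: (71/94) × (21/71) × (18/71) × (59/71) ≈ 0.0470651
retain: (23/94) × (3/23) × (8/23) × (22/23) ≈ 0.0106182
P(churn | x) = 0.0470651 / 0.0576833 ≈ 0.816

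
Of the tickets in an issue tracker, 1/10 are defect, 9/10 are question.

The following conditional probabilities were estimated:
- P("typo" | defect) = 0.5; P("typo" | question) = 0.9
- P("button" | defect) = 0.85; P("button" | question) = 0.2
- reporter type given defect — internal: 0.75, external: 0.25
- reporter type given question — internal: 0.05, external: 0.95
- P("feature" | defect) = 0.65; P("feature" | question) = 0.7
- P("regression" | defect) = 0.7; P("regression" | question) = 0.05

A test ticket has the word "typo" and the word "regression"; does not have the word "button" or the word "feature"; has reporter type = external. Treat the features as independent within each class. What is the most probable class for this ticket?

question

defect: 0.1 × 0.5 × (1−0.85) × 0.25 × (1−0.65) × 0.7 = 0.000459375
question: 0.9 × 0.9 × (1−0.2) × 0.95 × (1−0.7) × 0.05 = 0.009234
Highest score → question.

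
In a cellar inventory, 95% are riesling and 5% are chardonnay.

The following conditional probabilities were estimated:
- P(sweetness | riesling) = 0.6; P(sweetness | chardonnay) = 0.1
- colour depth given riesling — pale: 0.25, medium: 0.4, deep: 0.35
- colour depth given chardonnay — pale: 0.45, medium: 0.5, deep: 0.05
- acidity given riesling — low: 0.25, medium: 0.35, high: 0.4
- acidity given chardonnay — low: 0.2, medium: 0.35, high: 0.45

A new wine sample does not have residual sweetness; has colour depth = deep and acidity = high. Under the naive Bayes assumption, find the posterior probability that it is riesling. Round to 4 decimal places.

0.9813

riesling: 0.95 × (1−0.6) × 0.35 × 0.4 = 0.0532
chardonnay: 0.05 × (1−0.1) × 0.05 × 0.45 = 0.0010125
P(riesling | x) = 0.0532 / 0.0542125 ≈ 0.9813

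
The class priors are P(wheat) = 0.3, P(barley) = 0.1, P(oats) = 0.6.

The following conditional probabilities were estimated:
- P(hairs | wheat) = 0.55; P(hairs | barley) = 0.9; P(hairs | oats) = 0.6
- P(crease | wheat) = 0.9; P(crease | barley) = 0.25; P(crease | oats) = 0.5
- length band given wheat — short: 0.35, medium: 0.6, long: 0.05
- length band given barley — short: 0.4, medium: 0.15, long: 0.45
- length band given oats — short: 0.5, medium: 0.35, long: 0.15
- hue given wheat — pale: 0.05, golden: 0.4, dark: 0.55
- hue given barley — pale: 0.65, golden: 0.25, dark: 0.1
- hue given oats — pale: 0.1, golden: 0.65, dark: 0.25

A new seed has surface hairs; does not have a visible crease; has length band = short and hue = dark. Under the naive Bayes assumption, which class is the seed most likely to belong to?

wheat: 0.3 × 0.55 × (1−0.9) × 0.35 × 0.55 = 0.00317625
barley: 0.1 × 0.9 × (1−0.25) × 0.4 × 0.1 = 0.0027
oats: 0.6 × 0.6 × (1−0.5) × 0.5 × 0.25 = 0.0225
Highest score → oats.

oats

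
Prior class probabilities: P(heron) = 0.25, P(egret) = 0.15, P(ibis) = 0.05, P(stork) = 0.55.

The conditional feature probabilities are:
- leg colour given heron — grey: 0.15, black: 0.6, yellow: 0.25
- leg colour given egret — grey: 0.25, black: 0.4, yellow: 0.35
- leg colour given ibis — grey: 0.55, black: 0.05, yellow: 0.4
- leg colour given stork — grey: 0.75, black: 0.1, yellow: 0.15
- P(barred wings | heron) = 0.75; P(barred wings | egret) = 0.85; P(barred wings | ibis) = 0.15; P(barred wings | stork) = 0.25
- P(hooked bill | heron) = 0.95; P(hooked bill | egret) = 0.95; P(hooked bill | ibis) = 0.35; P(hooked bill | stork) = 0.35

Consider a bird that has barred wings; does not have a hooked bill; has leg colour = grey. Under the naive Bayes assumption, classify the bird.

heron: 0.25 × 0.15 × 0.75 × (1−0.95) = 0.00140625
egret: 0.15 × 0.25 × 0.85 × (1−0.95) = 0.00159375
ibis: 0.05 × 0.55 × 0.15 × (1−0.35) = 0.00268125
stork: 0.55 × 0.75 × 0.25 × (1−0.35) = 0.06703125
Highest score → stork.

stork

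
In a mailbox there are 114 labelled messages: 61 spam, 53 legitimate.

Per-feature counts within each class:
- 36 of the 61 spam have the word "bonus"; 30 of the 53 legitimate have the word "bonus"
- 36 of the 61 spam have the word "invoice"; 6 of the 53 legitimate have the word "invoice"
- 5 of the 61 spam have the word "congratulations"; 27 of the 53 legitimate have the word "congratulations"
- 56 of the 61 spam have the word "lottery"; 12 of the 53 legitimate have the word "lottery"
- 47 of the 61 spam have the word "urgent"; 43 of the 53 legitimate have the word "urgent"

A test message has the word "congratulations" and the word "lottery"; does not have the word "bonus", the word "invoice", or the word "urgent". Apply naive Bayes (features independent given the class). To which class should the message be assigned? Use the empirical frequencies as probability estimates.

spam: (61/114) × (25/61) × (25/61) × (5/61) × (56/61) × (14/61) ≈ 0.00155218
legitimate: (53/114) × (23/53) × (47/53) × (27/53) × (12/53) × (10/53) ≈ 0.0038937
Highest score → legitimate.

legitimate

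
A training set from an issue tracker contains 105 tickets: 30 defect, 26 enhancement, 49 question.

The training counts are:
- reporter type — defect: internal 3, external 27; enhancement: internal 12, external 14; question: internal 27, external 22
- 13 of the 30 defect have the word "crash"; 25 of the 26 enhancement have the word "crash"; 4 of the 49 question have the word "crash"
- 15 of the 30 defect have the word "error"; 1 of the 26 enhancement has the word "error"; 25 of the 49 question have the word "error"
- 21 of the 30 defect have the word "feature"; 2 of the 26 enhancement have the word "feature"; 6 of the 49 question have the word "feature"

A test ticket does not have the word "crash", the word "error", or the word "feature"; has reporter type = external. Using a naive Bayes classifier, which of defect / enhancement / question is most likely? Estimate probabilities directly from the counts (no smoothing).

question

defect: (30/105) × (27/30) × (17/30) × (15/30) × (9/30) ≈ 0.0218571
enhancement: (26/105) × (14/26) × (1/26) × (25/26) × (24/26) ≈ 0.00455166
question: (49/105) × (22/49) × (45/49) × (24/49) × (43/49) ≈ 0.0827061
Highest score → question.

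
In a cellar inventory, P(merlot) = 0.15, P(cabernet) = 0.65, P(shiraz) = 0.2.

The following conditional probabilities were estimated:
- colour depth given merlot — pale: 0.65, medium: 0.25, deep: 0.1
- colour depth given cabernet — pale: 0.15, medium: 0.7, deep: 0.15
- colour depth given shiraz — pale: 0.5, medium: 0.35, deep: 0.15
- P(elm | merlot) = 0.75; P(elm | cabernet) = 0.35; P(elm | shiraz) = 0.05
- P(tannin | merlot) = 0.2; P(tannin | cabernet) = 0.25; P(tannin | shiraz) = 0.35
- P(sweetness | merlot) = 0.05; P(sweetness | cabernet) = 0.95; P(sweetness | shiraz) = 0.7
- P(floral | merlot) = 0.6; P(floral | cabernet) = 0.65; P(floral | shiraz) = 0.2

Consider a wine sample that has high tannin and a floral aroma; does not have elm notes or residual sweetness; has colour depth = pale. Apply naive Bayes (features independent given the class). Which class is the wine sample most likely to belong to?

merlot: 0.15 × 0.65 × (1−0.75) × 0.2 × (1−0.05) × 0.6 = 0.00277875
cabernet: 0.65 × 0.15 × (1−0.35) × 0.25 × (1−0.95) × 0.65 = 0.000514921875
shiraz: 0.2 × 0.5 × (1−0.05) × 0.35 × (1−0.7) × 0.2 = 0.001995
Highest score → merlot.

merlot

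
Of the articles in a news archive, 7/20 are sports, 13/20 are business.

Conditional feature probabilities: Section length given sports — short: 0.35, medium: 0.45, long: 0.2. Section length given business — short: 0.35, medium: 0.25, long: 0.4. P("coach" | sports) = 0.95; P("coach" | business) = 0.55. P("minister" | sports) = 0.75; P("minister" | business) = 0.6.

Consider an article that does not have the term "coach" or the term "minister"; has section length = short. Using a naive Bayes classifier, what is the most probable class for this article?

business

sports: 0.35 × 0.35 × (1−0.95) × (1−0.75) = 0.00153125
business: 0.65 × 0.35 × (1−0.55) × (1−0.6) = 0.04095
Highest score → business.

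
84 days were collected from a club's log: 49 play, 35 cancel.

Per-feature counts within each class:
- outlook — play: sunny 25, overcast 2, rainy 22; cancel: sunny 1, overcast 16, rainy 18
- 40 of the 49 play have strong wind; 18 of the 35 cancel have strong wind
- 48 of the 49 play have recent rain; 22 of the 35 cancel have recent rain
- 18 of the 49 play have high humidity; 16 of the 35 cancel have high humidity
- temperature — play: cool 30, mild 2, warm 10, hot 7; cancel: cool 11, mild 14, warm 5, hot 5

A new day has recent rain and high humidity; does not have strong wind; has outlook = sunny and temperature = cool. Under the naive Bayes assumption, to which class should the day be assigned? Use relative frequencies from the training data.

play: (49/84) × (25/49) × (9/49) × (48/49) × (18/49) × (30/49) ≈ 0.0120435
cancel: (35/84) × (1/35) × (17/35) × (22/35) × (16/35) × (11/35) ≈ 0.000522195
Highest score → play.

play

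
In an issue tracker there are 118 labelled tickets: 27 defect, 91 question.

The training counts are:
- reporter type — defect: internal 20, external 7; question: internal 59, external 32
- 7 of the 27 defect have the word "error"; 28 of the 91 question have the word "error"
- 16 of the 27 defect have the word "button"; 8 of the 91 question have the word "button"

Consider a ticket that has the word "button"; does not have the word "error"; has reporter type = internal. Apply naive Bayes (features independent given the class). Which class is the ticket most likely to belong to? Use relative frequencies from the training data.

defect: (27/118) × (20/27) × (20/27) × (16/27) ≈ 0.0743996
question: (91/118) × (59/91) × (63/91) × (8/91) ≈ 0.0304311
Highest score → defect.

defect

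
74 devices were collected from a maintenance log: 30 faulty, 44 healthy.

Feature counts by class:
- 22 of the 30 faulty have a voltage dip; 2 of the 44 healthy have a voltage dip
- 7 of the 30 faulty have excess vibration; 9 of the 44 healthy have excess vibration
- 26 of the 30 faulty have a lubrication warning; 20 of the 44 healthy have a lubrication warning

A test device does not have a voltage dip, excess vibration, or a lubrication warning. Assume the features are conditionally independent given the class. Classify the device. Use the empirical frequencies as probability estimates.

healthy

faulty: (30/74) × (8/30) × (23/30) × (4/30) ≈ 0.0110511
healthy: (44/74) × (42/44) × (35/44) × (24/44) ≈ 0.246259
Highest score → healthy.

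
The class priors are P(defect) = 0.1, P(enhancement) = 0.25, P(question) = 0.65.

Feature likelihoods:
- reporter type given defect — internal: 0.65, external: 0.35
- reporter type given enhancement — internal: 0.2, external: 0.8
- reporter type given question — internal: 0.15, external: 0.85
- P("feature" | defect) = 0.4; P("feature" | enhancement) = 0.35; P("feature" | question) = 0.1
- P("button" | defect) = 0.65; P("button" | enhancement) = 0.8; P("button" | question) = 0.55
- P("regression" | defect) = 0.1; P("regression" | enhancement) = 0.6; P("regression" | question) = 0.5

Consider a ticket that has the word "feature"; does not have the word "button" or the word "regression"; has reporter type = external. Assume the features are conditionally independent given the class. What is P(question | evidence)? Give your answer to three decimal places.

0.554

defect: 0.1 × 0.35 × 0.4 × (1−0.65) × (1−0.1) = 0.00441
enhancement: 0.25 × 0.8 × 0.35 × (1−0.8) × (1−0.6) = 0.0056
question: 0.65 × 0.85 × 0.1 × (1−0.55) × (1−0.5) = 0.01243125
P(question | x) = 0.01243125 / 0.02244125 ≈ 0.554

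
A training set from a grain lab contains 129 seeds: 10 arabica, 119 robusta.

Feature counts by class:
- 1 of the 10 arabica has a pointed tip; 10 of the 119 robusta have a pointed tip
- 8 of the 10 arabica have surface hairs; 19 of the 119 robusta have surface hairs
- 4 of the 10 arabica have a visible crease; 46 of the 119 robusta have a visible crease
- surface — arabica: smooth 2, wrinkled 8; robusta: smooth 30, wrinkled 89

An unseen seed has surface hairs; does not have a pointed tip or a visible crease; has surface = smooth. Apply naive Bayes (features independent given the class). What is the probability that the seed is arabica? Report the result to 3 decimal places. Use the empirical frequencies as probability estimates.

0.243

arabica: (10/129) × (9/10) × (8/10) × (6/10) × (2/10) ≈ 0.00669767
robusta: (119/129) × (109/119) × (19/119) × (73/119) × (30/119) ≈ 0.0208638
P(arabica | x) = 0.00669767 / 0.02756147 ≈ 0.243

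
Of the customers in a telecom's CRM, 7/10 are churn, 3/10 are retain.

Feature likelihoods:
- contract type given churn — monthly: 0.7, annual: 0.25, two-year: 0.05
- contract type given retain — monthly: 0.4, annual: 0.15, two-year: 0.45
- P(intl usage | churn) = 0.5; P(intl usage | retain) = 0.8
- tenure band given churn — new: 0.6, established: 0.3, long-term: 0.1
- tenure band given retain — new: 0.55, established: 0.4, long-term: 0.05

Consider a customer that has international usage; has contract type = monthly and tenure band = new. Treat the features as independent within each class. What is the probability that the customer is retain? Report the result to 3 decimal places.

0.264

churn: 0.7 × 0.7 × 0.5 × 0.6 = 0.147
retain: 0.3 × 0.4 × 0.8 × 0.55 = 0.0528
P(retain | x) = 0.0528 / 0.1998 ≈ 0.264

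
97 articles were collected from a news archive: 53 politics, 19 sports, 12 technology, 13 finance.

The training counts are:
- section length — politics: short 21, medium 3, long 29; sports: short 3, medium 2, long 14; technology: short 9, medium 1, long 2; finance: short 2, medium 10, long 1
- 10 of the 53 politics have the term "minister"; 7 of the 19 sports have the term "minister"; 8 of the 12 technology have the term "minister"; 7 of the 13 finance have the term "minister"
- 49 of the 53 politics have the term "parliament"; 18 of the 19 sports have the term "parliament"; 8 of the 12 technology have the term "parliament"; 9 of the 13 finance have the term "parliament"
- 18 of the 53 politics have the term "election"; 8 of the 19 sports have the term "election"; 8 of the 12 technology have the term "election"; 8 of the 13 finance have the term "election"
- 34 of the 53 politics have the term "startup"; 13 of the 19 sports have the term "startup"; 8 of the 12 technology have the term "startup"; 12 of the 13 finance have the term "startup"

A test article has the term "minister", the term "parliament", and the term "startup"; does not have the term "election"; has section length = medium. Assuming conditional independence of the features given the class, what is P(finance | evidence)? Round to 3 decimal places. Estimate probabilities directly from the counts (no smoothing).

politics: (53/97) × (3/53) × (10/53) × (49/53) × (35/53) × (34/53) ≈ 0.00228554
sports: (19/97) × (2/19) × (7/19) × (18/19) × (11/19) × (13/19) ≈ 0.00285069
technology: (12/97) × (1/12) × (8/12) × (8/12) × (4/12) × (8/12) ≈ 0.0010182
finance: (13/97) × (10/13) × (7/13) × (9/13) × (5/13) × (12/13) ≈ 0.0136442
P(finance | x) = 0.0136442 / 0.01979863 ≈ 0.689

0.689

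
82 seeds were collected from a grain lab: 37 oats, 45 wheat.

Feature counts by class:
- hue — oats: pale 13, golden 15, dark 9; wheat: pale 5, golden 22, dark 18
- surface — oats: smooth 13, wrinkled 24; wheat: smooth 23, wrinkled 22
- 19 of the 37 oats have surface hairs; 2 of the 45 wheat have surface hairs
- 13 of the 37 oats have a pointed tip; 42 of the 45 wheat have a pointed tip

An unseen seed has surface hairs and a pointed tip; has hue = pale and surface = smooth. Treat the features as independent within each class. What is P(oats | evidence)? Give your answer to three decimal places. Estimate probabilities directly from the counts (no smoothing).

oats: (37/82) × (13/37) × (13/37) × (19/37) × (13/37) ≈ 0.01005
wheat: (45/82) × (5/45) × (23/45) × (2/45) × (42/45) ≈ 0.00129278
P(oats | x) = 0.01005 / 0.01134278 ≈ 0.886

0.886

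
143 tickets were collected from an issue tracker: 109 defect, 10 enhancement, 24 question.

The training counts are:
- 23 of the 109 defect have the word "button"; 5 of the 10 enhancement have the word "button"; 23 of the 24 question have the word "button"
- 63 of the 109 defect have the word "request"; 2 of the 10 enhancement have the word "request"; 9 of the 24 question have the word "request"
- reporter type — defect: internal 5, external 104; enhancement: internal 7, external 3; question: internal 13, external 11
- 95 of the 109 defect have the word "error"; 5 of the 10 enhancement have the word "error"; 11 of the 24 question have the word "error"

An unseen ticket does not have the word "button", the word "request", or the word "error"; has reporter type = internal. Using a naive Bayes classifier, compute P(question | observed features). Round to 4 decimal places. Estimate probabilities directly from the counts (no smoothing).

defect: (109/143) × (86/109) × (46/109) × (5/109) × (14/109) ≈ 0.00149534
enhancement: (10/143) × (5/10) × (8/10) × (7/10) × (5/10) ≈ 0.00979021
question: (24/143) × (1/24) × (15/24) × (13/24) × (13/24) ≈ 0.00128235
P(question | x) = 0.00128235 / 0.0125679 ≈ 0.1020

0.1020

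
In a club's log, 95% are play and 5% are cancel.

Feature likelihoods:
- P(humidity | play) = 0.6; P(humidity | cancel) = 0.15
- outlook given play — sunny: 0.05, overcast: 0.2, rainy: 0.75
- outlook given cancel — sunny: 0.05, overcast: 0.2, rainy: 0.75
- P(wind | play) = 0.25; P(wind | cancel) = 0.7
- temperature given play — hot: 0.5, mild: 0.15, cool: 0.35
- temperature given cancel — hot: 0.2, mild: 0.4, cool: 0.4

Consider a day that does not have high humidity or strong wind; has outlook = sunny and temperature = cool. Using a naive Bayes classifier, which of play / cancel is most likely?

play: 0.95 × (1−0.6) × 0.05 × (1−0.25) × 0.35 = 0.0049875
cancel: 0.05 × (1−0.15) × 0.05 × (1−0.7) × 0.4 = 0.000255
Highest score → play.

play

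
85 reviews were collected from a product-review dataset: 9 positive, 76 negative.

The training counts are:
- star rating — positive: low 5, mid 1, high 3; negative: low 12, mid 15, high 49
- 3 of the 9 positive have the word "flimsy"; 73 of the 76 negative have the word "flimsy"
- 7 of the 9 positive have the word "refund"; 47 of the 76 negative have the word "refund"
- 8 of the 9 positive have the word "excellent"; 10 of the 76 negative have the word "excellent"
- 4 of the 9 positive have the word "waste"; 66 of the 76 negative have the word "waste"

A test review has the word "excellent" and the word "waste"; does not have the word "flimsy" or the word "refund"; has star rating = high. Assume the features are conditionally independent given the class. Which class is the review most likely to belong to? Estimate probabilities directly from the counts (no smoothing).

positive

positive: (9/85) × (3/9) × (6/9) × (2/9) × (8/9) × (4/9) ≈ 0.00206568
negative: (76/85) × (49/76) × (3/76) × (29/76) × (10/76) × (66/76) ≈ 0.00099217
Highest score → positive.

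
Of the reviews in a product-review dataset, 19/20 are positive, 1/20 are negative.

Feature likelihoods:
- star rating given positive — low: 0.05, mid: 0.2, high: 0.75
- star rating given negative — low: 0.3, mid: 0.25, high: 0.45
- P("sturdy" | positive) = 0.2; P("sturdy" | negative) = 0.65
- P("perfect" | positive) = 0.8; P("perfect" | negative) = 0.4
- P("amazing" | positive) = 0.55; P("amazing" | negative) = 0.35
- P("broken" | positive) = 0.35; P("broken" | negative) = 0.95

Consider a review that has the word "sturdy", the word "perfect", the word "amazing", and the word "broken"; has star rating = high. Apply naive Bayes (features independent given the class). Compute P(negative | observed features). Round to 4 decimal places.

positive: 0.95 × 0.75 × 0.2 × 0.8 × 0.55 × 0.35 = 0.021945
negative: 0.05 × 0.45 × 0.65 × 0.4 × 0.35 × 0.95 = 0.001945125
P(negative | x) = 0.001945125 / 0.023890125 ≈ 0.0814

0.0814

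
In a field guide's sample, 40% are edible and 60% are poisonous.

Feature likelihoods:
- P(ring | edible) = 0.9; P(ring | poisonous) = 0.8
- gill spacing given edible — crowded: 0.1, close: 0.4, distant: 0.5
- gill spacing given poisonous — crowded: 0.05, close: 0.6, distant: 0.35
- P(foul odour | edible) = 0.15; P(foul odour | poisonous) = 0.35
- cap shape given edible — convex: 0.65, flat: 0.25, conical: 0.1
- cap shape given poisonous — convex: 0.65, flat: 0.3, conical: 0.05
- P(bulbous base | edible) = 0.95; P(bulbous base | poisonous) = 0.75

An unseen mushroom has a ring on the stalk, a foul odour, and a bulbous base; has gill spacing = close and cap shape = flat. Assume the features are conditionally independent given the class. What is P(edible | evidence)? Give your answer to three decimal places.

0.184

edible: 0.4 × 0.9 × 0.4 × 0.15 × 0.25 × 0.95 = 0.00513
poisonous: 0.6 × 0.8 × 0.6 × 0.35 × 0.3 × 0.75 = 0.02268
P(edible | x) = 0.00513 / 0.02781 ≈ 0.184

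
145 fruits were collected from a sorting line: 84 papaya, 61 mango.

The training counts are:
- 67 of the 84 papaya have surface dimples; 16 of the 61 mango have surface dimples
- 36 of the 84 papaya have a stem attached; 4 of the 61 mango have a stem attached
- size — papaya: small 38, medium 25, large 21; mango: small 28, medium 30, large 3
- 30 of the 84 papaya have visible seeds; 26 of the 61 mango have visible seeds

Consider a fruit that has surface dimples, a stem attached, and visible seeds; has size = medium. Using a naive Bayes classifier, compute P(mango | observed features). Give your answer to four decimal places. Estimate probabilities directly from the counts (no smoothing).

papaya: (84/145) × (67/84) × (36/84) × (25/84) × (30/84) ≈ 0.0210491
mango: (61/145) × (16/61) × (4/61) × (30/61) × (26/61) ≈ 0.00151676
P(mango | x) = 0.00151676 / 0.02256586 ≈ 0.0672

0.0672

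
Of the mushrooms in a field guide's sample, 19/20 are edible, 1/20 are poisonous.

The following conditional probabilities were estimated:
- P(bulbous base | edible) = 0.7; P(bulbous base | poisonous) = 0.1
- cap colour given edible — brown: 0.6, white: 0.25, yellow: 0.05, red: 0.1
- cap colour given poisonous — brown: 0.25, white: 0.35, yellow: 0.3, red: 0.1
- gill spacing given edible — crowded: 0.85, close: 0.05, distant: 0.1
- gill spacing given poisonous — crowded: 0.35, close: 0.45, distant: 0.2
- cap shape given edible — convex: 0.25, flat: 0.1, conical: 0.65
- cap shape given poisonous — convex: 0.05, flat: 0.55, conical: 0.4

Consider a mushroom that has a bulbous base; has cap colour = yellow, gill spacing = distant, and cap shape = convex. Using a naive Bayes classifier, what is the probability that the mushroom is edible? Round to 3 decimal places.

edible: 0.95 × 0.7 × 0.05 × 0.1 × 0.25 = 0.00083125
poisonous: 0.05 × 0.1 × 0.3 × 0.2 × 0.05 = 0.000015
P(edible | x) = 0.00083125 / 0.00084625 ≈ 0.982

0.982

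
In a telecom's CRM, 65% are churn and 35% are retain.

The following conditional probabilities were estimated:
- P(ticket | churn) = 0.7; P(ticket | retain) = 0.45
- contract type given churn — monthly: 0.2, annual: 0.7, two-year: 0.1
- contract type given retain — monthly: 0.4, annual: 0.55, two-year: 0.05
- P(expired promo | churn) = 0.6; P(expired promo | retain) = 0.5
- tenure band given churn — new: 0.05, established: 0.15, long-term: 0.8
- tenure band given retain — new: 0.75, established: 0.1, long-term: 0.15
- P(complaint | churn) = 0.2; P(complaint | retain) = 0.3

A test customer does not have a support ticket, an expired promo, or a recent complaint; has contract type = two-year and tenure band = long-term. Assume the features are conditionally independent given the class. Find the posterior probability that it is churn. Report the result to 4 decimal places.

churn: 0.65 × (1−0.7) × 0.1 × (1−0.6) × 0.8 × (1−0.2) = 0.004992
retain: 0.35 × (1−0.45) × 0.05 × (1−0.5) × 0.15 × (1−0.3) = 0.0005053125
P(churn | x) = 0.004992 / 0.0054973125 ≈ 0.9081

0.9081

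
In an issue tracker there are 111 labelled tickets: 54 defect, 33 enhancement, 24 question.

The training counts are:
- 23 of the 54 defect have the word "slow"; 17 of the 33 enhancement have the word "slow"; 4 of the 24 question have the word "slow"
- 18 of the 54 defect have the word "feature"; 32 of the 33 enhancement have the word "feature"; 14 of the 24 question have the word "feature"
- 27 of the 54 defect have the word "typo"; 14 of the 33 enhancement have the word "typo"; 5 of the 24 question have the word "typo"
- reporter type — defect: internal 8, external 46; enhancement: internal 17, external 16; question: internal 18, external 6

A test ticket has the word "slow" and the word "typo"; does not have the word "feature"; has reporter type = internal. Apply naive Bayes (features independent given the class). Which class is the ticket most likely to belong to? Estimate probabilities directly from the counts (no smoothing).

defect: (54/111) × (23/54) × (36/54) × (27/54) × (8/54) ≈ 0.0102325
enhancement: (33/111) × (17/33) × (1/33) × (14/33) × (17/33) ≈ 0.00101429
question: (24/111) × (4/24) × (10/24) × (5/24) × (18/24) ≈ 0.0023461
Highest score → defect.

defect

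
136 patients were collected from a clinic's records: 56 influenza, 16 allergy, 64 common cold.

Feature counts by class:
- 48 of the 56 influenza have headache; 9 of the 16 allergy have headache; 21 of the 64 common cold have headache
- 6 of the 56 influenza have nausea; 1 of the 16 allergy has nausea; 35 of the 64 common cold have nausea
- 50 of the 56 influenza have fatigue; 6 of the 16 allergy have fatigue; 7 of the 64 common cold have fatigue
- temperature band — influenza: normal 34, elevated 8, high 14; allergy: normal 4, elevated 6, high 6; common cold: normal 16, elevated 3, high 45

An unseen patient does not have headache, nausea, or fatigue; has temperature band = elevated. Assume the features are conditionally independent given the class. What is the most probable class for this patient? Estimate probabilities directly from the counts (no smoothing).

influenza: (56/136) × (8/56) × (50/56) × (6/56) × (8/56) ≈ 0.000803893
allergy: (16/136) × (7/16) × (15/16) × (10/16) × (6/16) ≈ 0.0113095
common cold: (64/136) × (43/64) × (29/64) × (57/64) × (3/64) ≈ 0.00598114
Highest score → allergy.

allergy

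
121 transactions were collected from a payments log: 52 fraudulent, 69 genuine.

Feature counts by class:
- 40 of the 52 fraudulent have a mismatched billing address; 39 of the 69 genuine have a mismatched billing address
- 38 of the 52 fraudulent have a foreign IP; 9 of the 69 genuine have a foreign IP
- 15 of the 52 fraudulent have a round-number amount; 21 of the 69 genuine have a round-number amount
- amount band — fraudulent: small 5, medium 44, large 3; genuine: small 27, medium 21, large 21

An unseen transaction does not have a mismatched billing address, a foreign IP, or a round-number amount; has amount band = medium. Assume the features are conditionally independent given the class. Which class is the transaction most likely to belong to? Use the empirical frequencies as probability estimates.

fraudulent: (52/121) × (12/52) × (14/52) × (37/52) × (44/52) ≈ 0.0160756
genuine: (69/121) × (30/69) × (60/69) × (48/69) × (21/69) ≈ 0.0456458
Highest score → genuine.

genuine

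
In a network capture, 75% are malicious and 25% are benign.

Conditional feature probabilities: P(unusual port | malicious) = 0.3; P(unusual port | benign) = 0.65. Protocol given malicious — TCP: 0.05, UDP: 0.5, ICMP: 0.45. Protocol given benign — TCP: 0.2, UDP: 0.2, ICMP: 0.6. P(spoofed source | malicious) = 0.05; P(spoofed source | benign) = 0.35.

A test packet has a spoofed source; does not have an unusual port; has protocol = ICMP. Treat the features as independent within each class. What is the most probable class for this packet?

benign

malicious: 0.75 × (1−0.3) × 0.45 × 0.05 = 0.0118125
benign: 0.25 × (1−0.65) × 0.6 × 0.35 = 0.018375
Highest score → benign.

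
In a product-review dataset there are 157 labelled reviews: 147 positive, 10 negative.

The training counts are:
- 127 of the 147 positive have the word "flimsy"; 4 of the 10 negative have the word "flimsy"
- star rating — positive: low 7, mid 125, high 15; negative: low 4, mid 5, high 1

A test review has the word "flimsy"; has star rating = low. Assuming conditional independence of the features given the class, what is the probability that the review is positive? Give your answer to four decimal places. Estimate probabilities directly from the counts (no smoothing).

positive: (147/157) × (127/147) × (7/147) ≈ 0.0385199
negative: (10/157) × (4/10) × (4/10) ≈ 0.0101911
P(positive | x) = 0.0385199 / 0.048711 ≈ 0.7908

0.7908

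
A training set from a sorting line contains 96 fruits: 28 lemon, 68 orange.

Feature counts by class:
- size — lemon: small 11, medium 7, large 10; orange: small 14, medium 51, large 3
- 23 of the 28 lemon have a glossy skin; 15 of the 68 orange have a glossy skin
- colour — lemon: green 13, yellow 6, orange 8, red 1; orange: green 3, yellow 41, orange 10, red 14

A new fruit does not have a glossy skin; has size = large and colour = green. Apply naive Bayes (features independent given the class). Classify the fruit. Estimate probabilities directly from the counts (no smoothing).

lemon: (28/96) × (10/28) × (5/28) × (13/28) ≈ 0.00863627
orange: (68/96) × (3/68) × (53/68) × (3/68) ≈ 0.00107456
Highest score → lemon.

lemon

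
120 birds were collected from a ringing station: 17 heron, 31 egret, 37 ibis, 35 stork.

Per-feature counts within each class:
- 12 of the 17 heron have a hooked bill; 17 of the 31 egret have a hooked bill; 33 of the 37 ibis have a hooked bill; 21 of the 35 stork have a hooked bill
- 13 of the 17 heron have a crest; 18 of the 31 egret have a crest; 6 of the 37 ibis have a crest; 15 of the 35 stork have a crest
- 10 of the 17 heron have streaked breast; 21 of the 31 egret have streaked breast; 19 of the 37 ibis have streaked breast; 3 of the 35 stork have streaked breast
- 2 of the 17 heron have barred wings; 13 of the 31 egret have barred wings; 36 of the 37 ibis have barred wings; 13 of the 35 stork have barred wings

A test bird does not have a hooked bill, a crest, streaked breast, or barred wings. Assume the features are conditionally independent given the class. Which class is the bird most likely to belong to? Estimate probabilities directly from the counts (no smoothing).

stork

heron: (17/120) × (5/17) × (4/17) × (7/17) × (15/17) ≈ 0.00356198
egret: (31/120) × (14/31) × (13/31) × (10/31) × (18/31) ≈ 0.00916384
ibis: (37/120) × (4/37) × (31/37) × (18/37) × (1/37) ≈ 0.000367204
stork: (35/120) × (14/35) × (20/35) × (32/35) × (22/35) ≈ 0.0383129
Highest score → stork.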